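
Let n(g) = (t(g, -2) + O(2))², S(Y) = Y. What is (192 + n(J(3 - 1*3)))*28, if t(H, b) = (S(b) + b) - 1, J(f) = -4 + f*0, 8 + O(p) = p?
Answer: 8764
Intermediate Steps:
O(p) = -8 + p
J(f) = -4 (J(f) = -4 + 0 = -4)
t(H, b) = -1 + 2*b (t(H, b) = (b + b) - 1 = 2*b - 1 = -1 + 2*b)
n(g) = 121 (n(g) = ((-1 + 2*(-2)) + (-8 + 2))² = ((-1 - 4) - 6)² = (-5 - 6)² = (-11)² = 121)
(192 + n(J(3 - 1*3)))*28 = (192 + 121)*28 = 313*28 = 8764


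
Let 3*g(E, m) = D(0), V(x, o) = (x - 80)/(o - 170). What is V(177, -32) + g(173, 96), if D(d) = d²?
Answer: -97/202 ≈ -0.48020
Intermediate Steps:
V(x, o) = (-80 + x)/(-170 + o)
g(E, m) = 0 (g(E, m) = (⅓)*0² = (⅓)*0 = 0)
V(177, -32) + g(173, 96) = (-80 + 177)/(-170 - 32) + 0 = 97/(-202) + 0 = -1/202*97 + 0 = -97/202 + 0 = -97/202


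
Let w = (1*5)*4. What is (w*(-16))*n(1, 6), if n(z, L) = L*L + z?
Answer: -11840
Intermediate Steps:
n(z, L) = z + L**2 (n(z, L) = L**2 + z = z + L**2)
w = 20 (w = 5*4 = 20)
(w*(-16))*n(1, 6) = (20*(-16))*(1 + 6**2) = -320*(1 + 36) = -320*37 = -11840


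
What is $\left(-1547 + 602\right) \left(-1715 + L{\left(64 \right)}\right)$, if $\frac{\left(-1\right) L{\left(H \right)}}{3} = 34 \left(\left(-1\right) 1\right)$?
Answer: $1524285$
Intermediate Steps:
$L{\left(H \right)} = 102$ ($L{\left(H \right)} = - 3 \cdot 34 \left(\left(-1\right) 1\right) = - 3 \cdot 34 \left(-1\right) = \left(-3\right) \left(-34\right) = 102$)
$\left(-1547 + 602\right) \left(-1715 + L{\left(64 \right)}\right) = \left(-1547 + 602\right) \left(-1715 + 102\right) = \left(-945\right) \left(-1613\right) = 1524285$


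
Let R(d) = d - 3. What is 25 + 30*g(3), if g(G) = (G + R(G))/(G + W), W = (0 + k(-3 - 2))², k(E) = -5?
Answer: 395/14 ≈ 28.214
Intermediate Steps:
R(d) = -3 + d
W = 25 (W = (0 - 5)² = (-5)² = 25)
g(G) = (-3 + 2*G)/(25 + G) (g(G) = (G + (-3 + G))/(G + 25) = (-3 + 2*G)/(25 + G))
25 + 30*g(3) = 25 + 30*((-3 + 2*3)/(25 + 3)) = 25 + 30*((-3 + 6)/28) = 25 + 30*((1/28)*3) = 25 + 30*(3/28) = 25 + 45/14 = 395/14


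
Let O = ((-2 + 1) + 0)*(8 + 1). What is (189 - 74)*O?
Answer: -1035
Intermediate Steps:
O = -9 (O = (-1 + 0)*9 = -1*9 = -9)
(189 - 74)*O = (189 - 74)*(-9) = 115*(-9) = -1035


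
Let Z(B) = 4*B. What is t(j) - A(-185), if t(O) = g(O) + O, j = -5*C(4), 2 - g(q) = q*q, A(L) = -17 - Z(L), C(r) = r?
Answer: -1141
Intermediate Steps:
A(L) = -17 - 4*L
g(q) = 2 - q² (g(q) = 2 - q*q = 2 - q²)
j = -20 (j = -5*4 = -20)
t(O) = 2 + O - O² (t(O) = (2 - O²) + O = 2 + O - O²)
t(j) - A(-185) = (2 - 20 - 1*(-20)²) - (-17 - 4*(-185)) = (2 - 20 - 1*400) - (-17 + 740) = (2 - 20 - 400) - 1*723 = -418 - 723 = -1141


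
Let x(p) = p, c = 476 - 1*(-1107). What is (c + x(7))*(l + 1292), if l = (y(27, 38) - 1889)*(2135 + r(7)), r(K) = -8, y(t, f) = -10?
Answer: -6420230790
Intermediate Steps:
c = 1583 (c = 476 + 1107 = 1583)
l = -4039173 (l = (-10 - 1889)*(2135 - 8) = -1899*2127 = -4039173)
(c + x(7))*(l + 1292) = (1583 + 7)*(-4039173 + 1292) = 1590*(-4037881) = -6420230790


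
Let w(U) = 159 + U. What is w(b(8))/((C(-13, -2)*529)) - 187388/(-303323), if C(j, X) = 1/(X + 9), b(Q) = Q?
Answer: 453712839/160457867 ≈ 2.8276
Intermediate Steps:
C(j, X) = 1/(9 + X)
w(b(8))/((C(-13, -2)*529)) - 187388/(-303323) = (159 + 8)/((529/(9 - 2))) - 187388/(-303323) = 167/((529/7)) - 187388*(-1/303323) = 167/(((1/7)*529)) + 187388/303323 = 167/(529/7) + 187388/303323 = 167*(7/529) + 187388/303323 = 1169/529 + 187388/303323 = 453712839/160457867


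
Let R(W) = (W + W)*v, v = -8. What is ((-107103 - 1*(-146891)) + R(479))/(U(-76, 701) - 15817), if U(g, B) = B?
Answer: -8031/3779 ≈ -2.1252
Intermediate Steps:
R(W) = -16*W (R(W) = (W + W)*(-8) = (2*W)*(-8) = -16*W)
((-107103 - 1*(-146891)) + R(479))/(U(-76, 701) - 15817) = ((-107103 - 1*(-146891)) - 16*479)/(701 - 15817) = ((-107103 + 146891) - 7664)/(-15116) = (39788 - 7664)*(-1/15116) = 32124*(-1/15116) = -8031/3779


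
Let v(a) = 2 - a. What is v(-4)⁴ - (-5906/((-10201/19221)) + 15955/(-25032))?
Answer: -2510515052405/255351432 ≈ -9831.6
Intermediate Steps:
v(-4)⁴ - (-5906/((-10201/19221)) + 15955/(-25032)) = (2 - 1*(-4))⁴ - (-5906/((-10201/19221)) + 15955/(-25032)) = (2 + 4)⁴ - (-5906/((-10201*1/19221)) + 15955*(-1/25032)) = 6⁴ - (-5906/(-10201/19221) - 15955/25032) = 1296 - (-5906*(-19221/10201) - 15955/25032) = 1296 - (113519226/10201 - 15955/25032) = 1296 - 1*2841450508277/255351432 = 1296 - 2841450508277/255351432 = -2510515052405/255351432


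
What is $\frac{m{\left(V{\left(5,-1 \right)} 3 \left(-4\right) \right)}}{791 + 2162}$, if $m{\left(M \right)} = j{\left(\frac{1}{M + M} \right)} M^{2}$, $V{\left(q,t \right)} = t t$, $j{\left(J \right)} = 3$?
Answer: $\frac{432}{2953} \approx 0.14629$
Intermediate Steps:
$V{\left(q,t \right)} = t^{2}$
$m{\left(M \right)} = 3 M^{2}$
$\frac{m{\left(V{\left(5,-1 \right)} 3 \left(-4\right) \right)}}{791 + 2162} = \frac{3 \left(\left(-1\right)^{2} \cdot 3 \left(-4\right)\right)^{2}}{791 + 2162} = \frac{3 \left(1 \cdot 3 \left(-4\right)\right)^{2}}{2953} = \frac{3 \left(3 \left(-4\right)\right)^{2}}{2953} = \frac{3 \left(-12\right)^{2}}{2953} = \frac{3 \cdot 144}{2953} = \frac{1}{2953} \cdot 432 = \frac{432}{2953}$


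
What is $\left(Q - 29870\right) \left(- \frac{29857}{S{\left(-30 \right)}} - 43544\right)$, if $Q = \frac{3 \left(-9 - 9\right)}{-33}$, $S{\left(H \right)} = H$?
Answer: $\frac{209692235788}{165} \approx 1.2709 \cdot 10^{9}$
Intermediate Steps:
$Q = \frac{18}{11}$ ($Q = - \frac{3 \left(-18\right)}{33} = \left(- \frac{1}{33}\right) \left(-54\right) = \frac{18}{11} \approx 1.6364$)
$\left(Q - 29870\right) \left(- \frac{29857}{S{\left(-30 \right)}} - 43544\right) = \left(\frac{18}{11} - 29870\right) \left(- \frac{29857}{-30} - 43544\right) = - \frac{328552 \left(\left(-29857\right) \left(- \frac{1}{30}\right) - 43544\right)}{11} = - \frac{328552 \left(\frac{29857}{30} - 43544\right)}{11} = \left(- \frac{328552}{11}\right) \left(- \frac{1276463}{30}\right) = \frac{209692235788}{165}$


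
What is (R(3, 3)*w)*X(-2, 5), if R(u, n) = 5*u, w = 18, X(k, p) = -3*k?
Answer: 1620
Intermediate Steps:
(R(3, 3)*w)*X(-2, 5) = ((5*3)*18)*(-3*(-2)) = (15*18)*6 = 270*6 = 1620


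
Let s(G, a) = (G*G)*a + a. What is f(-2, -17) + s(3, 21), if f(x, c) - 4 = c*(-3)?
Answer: 265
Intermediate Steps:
f(x, c) = 4 - 3*c (f(x, c) = 4 + c*(-3) = 4 - 3*c)
s(G, a) = a + a*G**2 (s(G, a) = G**2*a + a = a*G**2 + a = a + a*G**2)
f(-2, -17) + s(3, 21) = (4 - 3*(-17)) + 21*(1 + 3**2) = (4 + 51) + 21*(1 + 9) = 55 + 21*10 = 55 + 210 = 265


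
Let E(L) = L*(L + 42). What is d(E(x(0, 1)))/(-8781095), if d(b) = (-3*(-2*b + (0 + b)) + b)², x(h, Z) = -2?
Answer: -20480/1756219 ≈ -0.011661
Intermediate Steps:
E(L) = L*(42 + L)
d(b) = 16*b² (d(b) = (-3*(-2*b + b) + b)² = (-(-3)*b + b)² = (3*b + b)² = (4*b)² = 16*b²)
d(E(x(0, 1)))/(-8781095) = (16*(-2*(42 - 2))²)/(-8781095) = (16*(-2*40)²)*(-1/8781095) = (16*(-80)²)*(-1/8781095) = (16*6400)*(-1/8781095) = 102400*(-1/8781095) = -20480/1756219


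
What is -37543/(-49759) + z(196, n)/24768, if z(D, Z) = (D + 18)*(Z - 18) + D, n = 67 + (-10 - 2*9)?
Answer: 581617367/616215456 ≈ 0.94385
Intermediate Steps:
n = 39 (n = 67 + (-10 - 18) = 67 - 28 = 39)
z(D, Z) = D + (-18 + Z)*(18 + D) (z(D, Z) = (18 + D)*(-18 + Z) + D = (-18 + Z)*(18 + D) + D = D + (-18 + Z)*(18 + D))
-37543/(-49759) + z(196, n)/24768 = -37543/(-49759) + (-324 - 17*196 + 18*39 + 196*39)/24768 = -37543*(-1/49759) + (-324 - 3332 + 702 + 7644)*(1/24768) = 37543/49759 + 4690*(1/24768) = 37543/49759 + 2345/12384 = 581617367/616215456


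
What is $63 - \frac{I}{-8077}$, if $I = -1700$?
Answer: $\frac{507151}{8077} \approx 62.79$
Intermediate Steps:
$63 - \frac{I}{-8077} = 63 - - \frac{1700}{-8077} = 63 - \left(-1700\right) \left(- \frac{1}{8077}\right) = 63 - \frac{1700}{8077} = \frac{507151}{8077}$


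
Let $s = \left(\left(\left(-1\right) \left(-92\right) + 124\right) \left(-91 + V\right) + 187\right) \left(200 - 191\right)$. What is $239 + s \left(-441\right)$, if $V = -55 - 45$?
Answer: $163003100$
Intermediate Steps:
$V = -100$ ($V = -55 - 45 = -100$)
$s = -369621$ ($s = \left(\left(\left(-1\right) \left(-92\right) + 124\right) \left(-91 - 100\right) + 187\right) \left(200 - 191\right) = \left(\left(92 + 124\right) \left(-191\right) + 187\right) 9 = \left(216 \left(-191\right) + 187\right) 9 = \left(-41256 + 187\right) 9 = \left(-41069\right) 9 = -369621$)
$239 + s \left(-441\right) = 239 - -163002861 = 239 + 163002861 = 163003100$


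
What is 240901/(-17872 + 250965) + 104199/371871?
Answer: 37957384426/28893509001 ≈ 1.3137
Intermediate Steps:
240901/(-17872 + 250965) + 104199/371871 = 240901/233093 + 104199*(1/371871) = 240901*(1/233093) + 34733/123957 = 240901/233093 + 34733/123957 = 37957384426/28893509001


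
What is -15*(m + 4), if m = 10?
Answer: -210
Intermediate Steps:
-15*(m + 4) = -15*(10 + 4) = -15*14 = -210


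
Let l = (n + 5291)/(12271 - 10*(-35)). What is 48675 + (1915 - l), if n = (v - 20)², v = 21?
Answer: 30404338/601 ≈ 50590.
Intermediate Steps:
n = 1 (n = (21 - 20)² = 1² = 1)
l = 252/601 (l = (1 + 5291)/(12271 - 10*(-35)) = 5292/(12271 + 350) = 5292/12621 = 5292*(1/12621) = 252/601 ≈ 0.41930)
48675 + (1915 - l) = 48675 + (1915 - 1*252/601) = 48675 + (1915 - 252/601) = 48675 + 1150663/601 = 30404338/601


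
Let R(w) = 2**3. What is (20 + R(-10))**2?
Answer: 784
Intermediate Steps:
R(w) = 8
(20 + R(-10))**2 = (20 + 8)**2 = 28**2 = 784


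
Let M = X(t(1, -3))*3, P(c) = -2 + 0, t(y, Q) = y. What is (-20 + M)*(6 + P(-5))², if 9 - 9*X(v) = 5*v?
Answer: -896/3 ≈ -298.67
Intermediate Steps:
P(c) = -2
X(v) = 1 - 5*v/9
M = 4/3 (M = (1 - 5/9*1)*3 = (1 - 5/9)*3 = (4/9)*3 = 4/3 ≈ 1.3333)
(-20 + M)*(6 + P(-5))² = (-20 + 4/3)*(6 - 2)² = -56/3*4² = -56/3*16 = -896/3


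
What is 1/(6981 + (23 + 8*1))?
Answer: 1/7012 ≈ 0.00014261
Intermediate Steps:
1/(6981 + (23 + 8*1)) = 1/(6981 + (23 + 8)) = 1/(6981 + 31) = 1/7012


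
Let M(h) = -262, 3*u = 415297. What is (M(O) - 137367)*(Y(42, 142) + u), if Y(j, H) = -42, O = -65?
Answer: -57139569559/3 ≈ -1.9047e+10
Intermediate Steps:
u = 415297/3 (u = (⅓)*415297 = 415297/3 ≈ 1.3843e+5)
(M(O) - 137367)*(Y(42, 142) + u) = (-262 - 137367)*(-42 + 415297/3) = -137629*415171/3 = -57139569559/3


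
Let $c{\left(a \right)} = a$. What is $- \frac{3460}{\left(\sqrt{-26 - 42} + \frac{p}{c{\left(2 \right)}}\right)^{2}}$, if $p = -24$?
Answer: $- \frac{865}{\left(6 - i \sqrt{17}\right)^{2}} \approx -5.8508 - 15.236 i$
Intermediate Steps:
$- \frac{3460}{\left(\sqrt{-26 - 42} + \frac{p}{c{\left(2 \right)}}\right)^{2}} = - \frac{3460}{\left(\sqrt{-26 - 42} - \frac{24}{2}\right)^{2}} = - \frac{3460}{\left(\sqrt{-68} - 12\right)^{2}} = - \frac{3460}{\left(2 i \sqrt{17} - 12\right)^{2}} = - \frac{3460}{\left(-12 + 2 i \sqrt{17}\right)^{2}}$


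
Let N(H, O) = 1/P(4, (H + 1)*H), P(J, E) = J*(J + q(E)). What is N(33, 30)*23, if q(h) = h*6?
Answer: 23/26944 ≈ 0.00085362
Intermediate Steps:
q(h) = 6*h
P(J, E) = J*(J + 6*E)
N(H, O) = 1/(16 + 24*H*(1 + H)) (N(H, O) = 1/(4*(4 + 6*((H + 1)*H))) = 1/(4*(4 + 6*((1 + H)*H))) = 1/(4*(4 + 6*(H*(1 + H)))) = 1/(4*(4 + 6*H*(1 + H))) = 1/(16 + 24*H*(1 + H)))
N(33, 30)*23 = (1/(8*(2 + 3*33*(1 + 33))))*23 = (1/(8*(2 + 3*33*34)))*23 = (1/(8*(2 + 3366)))*23 = ((⅛)/3368)*23 = ((⅛)*(1/3368))*23 = (1/26944)*23 = 23/26944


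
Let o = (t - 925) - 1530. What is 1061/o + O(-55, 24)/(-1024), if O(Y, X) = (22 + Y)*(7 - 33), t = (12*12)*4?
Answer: -1349323/962048 ≈ -1.4026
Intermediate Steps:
t = 576 (t = 144*4 = 576)
O(Y, X) = -572 - 26*Y (O(Y, X) = (22 + Y)*(-26) = -572 - 26*Y)
o = -1879 (o = (576 - 925) - 1530 = -349 - 1530 = -1879)
1061/o + O(-55, 24)/(-1024) = 1061/(-1879) + (-572 - 26*(-55))/(-1024) = 1061*(-1/1879) + (-572 + 1430)*(-1/1024) = -1061/1879 + 858*(-1/1024) = -1061/1879 - 429/512 = -1349323/962048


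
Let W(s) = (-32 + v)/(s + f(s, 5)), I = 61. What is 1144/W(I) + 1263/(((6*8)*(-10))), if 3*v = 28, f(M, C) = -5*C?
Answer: -4949237/2720 ≈ -1819.6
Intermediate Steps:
v = 28/3 (v = (⅓)*28 = 28/3 ≈ 9.3333)
W(s) = -68/(3*(-25 + s)) (W(s) = (-32 + 28/3)/(s - 5*5) = -68/(3*(s - 25)) = -68/(3*(-25 + s)))
1144/W(I) + 1263/(((6*8)*(-10))) = 1144/((-68/(-75 + 3*61))) + 1263/(((6*8)*(-10))) = 1144/((-68/(-75 + 183))) + 1263/((48*(-10))) = 1144/((-68/108)) + 1263/(-480) = 1144/((-68*1/108)) + 1263*(-1/480) = 1144/(-17/27) - 421/160 = 1144*(-27/17) - 421/160 = -30888/17 - 421/160 = -4949237/2720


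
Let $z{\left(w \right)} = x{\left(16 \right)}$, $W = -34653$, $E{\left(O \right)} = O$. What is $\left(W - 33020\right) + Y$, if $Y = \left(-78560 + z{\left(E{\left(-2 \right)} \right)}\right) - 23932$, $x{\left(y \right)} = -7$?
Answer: $-170172$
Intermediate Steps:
$z{\left(w \right)} = -7$
$Y = -102499$ ($Y = \left(-78560 - 7\right) - 23932 = -78567 - 23932 = -102499$)
$\left(W - 33020\right) + Y = \left(-34653 - 33020\right) - 102499 = -67673 - 102499 = -170172$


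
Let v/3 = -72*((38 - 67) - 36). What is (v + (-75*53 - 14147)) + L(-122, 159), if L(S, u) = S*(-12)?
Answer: -2618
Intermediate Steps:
L(S, u) = -12*S
v = 14040 (v = 3*(-72*((38 - 67) - 36)) = 3*(-72*(-29 - 36)) = 3*(-72*(-65)) = 3*4680 = 14040)
(v + (-75*53 - 14147)) + L(-122, 159) = (14040 + (-75*53 - 14147)) - 12*(-122) = (14040 + (-3975 - 14147)) + 1464 = (14040 - 18122) + 1464 = -4082 + 1464 = -2618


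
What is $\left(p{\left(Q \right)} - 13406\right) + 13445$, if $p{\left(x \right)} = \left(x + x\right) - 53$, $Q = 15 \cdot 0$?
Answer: $-14$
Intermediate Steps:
$Q = 0$
$p{\left(x \right)} = -53 + 2 x$ ($p{\left(x \right)} = 2 x - 53 = -53 + 2 x$)
$\left(p{\left(Q \right)} - 13406\right) + 13445 = \left(\left(-53 + 2 \cdot 0\right) - 13406\right) + 13445 = \left(\left(-53 + 0\right) - 13406\right) + 13445 = \left(-53 - 13406\right) + 13445 = -13459 + 13445 = -14$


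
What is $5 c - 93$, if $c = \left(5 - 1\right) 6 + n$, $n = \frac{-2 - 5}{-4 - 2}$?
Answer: $\frac{197}{6} \approx 32.833$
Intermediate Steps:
$n = \frac{7}{6}$ ($n = - \frac{7}{-6} = \left(-7\right) \left(- \frac{1}{6}\right) = \frac{7}{6} \approx 1.1667$)
$c = \frac{151}{6}$ ($c = \left(5 - 1\right) 6 + \frac{7}{6} = 4 \cdot 6 + \frac{7}{6} = 24 + \frac{7}{6} = \frac{151}{6} \approx 25.167$)
$5 c - 93 = 5 \cdot \frac{151}{6} - 93 = \frac{755}{6} - 93 = \frac{197}{6}$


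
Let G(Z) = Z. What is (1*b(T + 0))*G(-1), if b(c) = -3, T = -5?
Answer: 3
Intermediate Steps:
(1*b(T + 0))*G(-1) = (1*(-3))*(-1) = -3*(-1) = 3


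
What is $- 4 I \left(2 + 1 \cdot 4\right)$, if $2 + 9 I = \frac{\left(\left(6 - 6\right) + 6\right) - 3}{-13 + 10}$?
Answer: $8$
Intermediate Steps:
$I = - \frac{1}{3}$ ($I = - \frac{2}{9} + \frac{\left(\left(\left(6 - 6\right) + 6\right) - 3\right) \frac{1}{-13 + 10}}{9} = - \frac{2}{9} + \frac{\left(\left(0 + 6\right) - 3\right) \frac{1}{-3}}{9} = - \frac{2}{9} + \frac{\left(6 - 3\right) \left(- \frac{1}{3}\right)}{9} = - \frac{2}{9} + \frac{3 \left(- \frac{1}{3}\right)}{9} = - \frac{2}{9} + \frac{1}{9} \left(-1\right) = - \frac{2}{9} - \frac{1}{9} = - \frac{1}{3} \approx -0.33333$)
$- 4 I \left(2 + 1 \cdot 4\right) = \left(-4\right) \left(- \frac{1}{3}\right) \left(2 + 1 \cdot 4\right) = \frac{4 \left(2 + 4\right)}{3} = \frac{4}{3} \cdot 6 = 8$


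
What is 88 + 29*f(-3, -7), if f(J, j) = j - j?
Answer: 88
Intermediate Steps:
f(J, j) = 0
88 + 29*f(-3, -7) = 88 + 29*0 = 88 + 0 = 88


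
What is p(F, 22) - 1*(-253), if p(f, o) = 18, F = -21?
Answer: 271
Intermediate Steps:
p(F, 22) - 1*(-253) = 18 - 1*(-253) = 18 + 253 = 271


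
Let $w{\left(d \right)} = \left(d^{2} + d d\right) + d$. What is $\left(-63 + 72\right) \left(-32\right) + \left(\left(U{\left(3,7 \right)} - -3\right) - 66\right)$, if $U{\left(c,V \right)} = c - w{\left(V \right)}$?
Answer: $-453$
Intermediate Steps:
$w{\left(d \right)} = d + 2 d^{2}$ ($w{\left(d \right)} = \left(d^{2} + d^{2}\right) + d = 2 d^{2} + d = d + 2 d^{2}$)
$U{\left(c,V \right)} = c - V \left(1 + 2 V\right)$
$\left(-63 + 72\right) \left(-32\right) + \left(\left(U{\left(3,7 \right)} - -3\right) - 66\right) = \left(-63 + 72\right) \left(-32\right) + \left(\left(\left(3 - 7 \left(1 + 2 \cdot 7\right)\right) - -3\right) - 66\right) = 9 \left(-32\right) + \left(\left(\left(3 - 7 \left(1 + 14\right)\right) + 3\right) - 66\right) = -288 + \left(\left(\left(3 - 7 \cdot 15\right) + 3\right) - 66\right) = -288 + \left(\left(\left(3 - 105\right) + 3\right) - 66\right) = -288 + \left(\left(-102 + 3\right) - 66\right) = -288 - 165 = -453$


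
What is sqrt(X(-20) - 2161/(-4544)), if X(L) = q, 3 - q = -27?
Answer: sqrt(9832151)/568 ≈ 5.5205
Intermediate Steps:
q = 30 (q = 3 - 1*(-27) = 3 + 27 = 30)
X(L) = 30
sqrt(X(-20) - 2161/(-4544)) = sqrt(30 - 2161/(-4544)) = sqrt(30 - 2161*(-1/4544)) = sqrt(30 + 2161/4544) = sqrt(138481/4544) = sqrt(9832151)/568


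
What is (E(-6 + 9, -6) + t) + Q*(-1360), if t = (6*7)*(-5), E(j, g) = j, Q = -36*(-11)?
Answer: -538767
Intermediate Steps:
Q = 396
t = -210 (t = 42*(-5) = -210)
(E(-6 + 9, -6) + t) + Q*(-1360) = ((-6 + 9) - 210) + 396*(-1360) = (3 - 210) - 538560 = -207 - 538560 = -538767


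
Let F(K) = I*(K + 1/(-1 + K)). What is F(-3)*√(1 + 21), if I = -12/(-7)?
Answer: -39*√22/7 ≈ -26.132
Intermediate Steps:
I = 12/7 (I = -12*(-⅐) = 12/7 ≈ 1.7143)
F(K) = 12*K/7 + 12/(7*(-1 + K)) (F(K) = 12*(K + 1/(-1 + K))/7 = 12*K/7 + 12/(7*(-1 + K)))
F(-3)*√(1 + 21) = (12*(1 + (-3)² - 1*(-3))/(7*(-1 - 3)))*√(1 + 21) = ((12/7)*(1 + 9 + 3)/(-4))*√22 = ((12/7)*(-¼)*13)*√22 = -39*√22/7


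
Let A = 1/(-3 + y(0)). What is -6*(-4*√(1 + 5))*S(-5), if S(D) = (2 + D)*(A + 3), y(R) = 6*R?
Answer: -192*√6 ≈ -470.30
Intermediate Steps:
A = -⅓ (A = 1/(-3 + 6*0) = 1/(-3 + 0) = 1/(-3) = -⅓ ≈ -0.33333)
S(D) = 16/3 + 8*D/3 (S(D) = (2 + D)*(-⅓ + 3) = (2 + D)*(8/3) = 16/3 + 8*D/3)
-6*(-4*√(1 + 5))*S(-5) = -6*(-4*√(1 + 5))*(16/3 + (8/3)*(-5)) = -6*(-4*√6)*(16/3 - 40/3) = -6*(-4*√6)*(-8) = -192*√6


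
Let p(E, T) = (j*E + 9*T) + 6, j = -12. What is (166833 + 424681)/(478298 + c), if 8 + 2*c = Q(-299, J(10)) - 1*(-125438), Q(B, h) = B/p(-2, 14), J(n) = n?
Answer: 14196336/12984289 ≈ 1.0933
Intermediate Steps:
p(E, T) = 6 - 12*E + 9*T (p(E, T) = (-12*E + 9*T) + 6 = 6 - 12*E + 9*T)
Q(B, h) = B/156 (Q(B, h) = B/(6 - 12*(-2) + 9*14) = B/(6 + 24 + 126) = B/156)
c = 1505137/24 (c = -4 + ((1/156)*(-299) - 1*(-125438))/2 = -4 + (-23/12 + 125438)/2 = -4 + (½)*(1505233/12) = -4 + 1505233/24 = 1505137/24 ≈ 62714.)
(166833 + 424681)/(478298 + c) = (166833 + 424681)/(478298 + 1505137/24) = 591514/(12984289/24) = 591514*(24/12984289) = 14196336/12984289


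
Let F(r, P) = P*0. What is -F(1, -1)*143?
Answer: 0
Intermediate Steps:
F(r, P) = 0
-F(1, -1)*143 = -0*143 = -1*0 = 0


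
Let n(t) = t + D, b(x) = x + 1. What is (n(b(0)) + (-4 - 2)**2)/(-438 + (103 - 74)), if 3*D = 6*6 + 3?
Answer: -50/409 ≈ -0.12225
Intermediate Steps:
b(x) = 1 + x
D = 13 (D = (6*6 + 3)/3 = (36 + 3)/3 = (1/3)*39 = 13)
n(t) = 13 + t (n(t) = t + 13 = 13 + t)
(n(b(0)) + (-4 - 2)**2)/(-438 + (103 - 74)) = ((13 + (1 + 0)) + (-4 - 2)**2)/(-438 + (103 - 74)) = ((13 + 1) + (-6)**2)/(-438 + 29) = (14 + 36)/(-409) = 50*(-1/409) = -50/409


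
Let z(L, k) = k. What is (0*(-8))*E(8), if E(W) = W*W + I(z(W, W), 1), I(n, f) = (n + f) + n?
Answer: 0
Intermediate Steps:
I(n, f) = f + 2*n (I(n, f) = (f + n) + n = f + 2*n)
E(W) = 1 + W**2 + 2*W (E(W) = W*W + (1 + 2*W) = W**2 + (1 + 2*W) = 1 + W**2 + 2*W)
(0*(-8))*E(8) = (0*(-8))*(1 + 8**2 + 2*8) = 0*(1 + 64 + 16) = 0*81 = 0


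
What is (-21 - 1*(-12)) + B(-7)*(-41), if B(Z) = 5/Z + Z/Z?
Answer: -145/7 ≈ -20.714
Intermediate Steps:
B(Z) = 1 + 5/Z (B(Z) = 5/Z + 1 = 1 + 5/Z)
(-21 - 1*(-12)) + B(-7)*(-41) = (-21 - 1*(-12)) + ((5 - 7)/(-7))*(-41) = (-21 + 12) - ⅐*(-2)*(-41) = -9 + (2/7)*(-41) = -9 - 82/7 = -145/7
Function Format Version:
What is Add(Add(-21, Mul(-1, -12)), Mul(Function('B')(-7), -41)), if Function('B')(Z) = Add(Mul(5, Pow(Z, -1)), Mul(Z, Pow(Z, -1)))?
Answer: Rational(-145, 7) ≈ -20.714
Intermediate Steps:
Function('B')(Z) = Add(1, Mul(5, Pow(Z, -1))) (Function('B')(Z) = Add(Mul(5, Pow(Z, -1)), 1) = Add(1, Mul(5, Pow(Z, -1))))
Add(Add(-21, Mul(-1, -12)), Mul(Function('B')(-7), -41)) = Add(Add(-21, Mul(-1, -12)), Mul(Mul(Pow(-7, -1), Add(5, -7)), -41)) = Add(Add(-21, 12), Mul(Mul(Rational(-1, 7), -2), -41)) = Add(-9, Mul(Rational(2, 7), -41)) = Add(-9, Rational(-82, 7)) = Rational(-145, 7)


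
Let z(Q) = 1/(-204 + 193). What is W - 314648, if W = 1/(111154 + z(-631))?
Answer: -384717907053/1222693 ≈ -3.1465e+5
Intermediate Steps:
z(Q) = -1/11 (z(Q) = 1/(-11) = -1/11)
W = 11/1222693 (W = 1/(111154 - 1/11) = 1/(1222693/11) = 11/1222693 ≈ 8.9965e-6)
W - 314648 = 11/1222693 - 314648 = -384717907053/1222693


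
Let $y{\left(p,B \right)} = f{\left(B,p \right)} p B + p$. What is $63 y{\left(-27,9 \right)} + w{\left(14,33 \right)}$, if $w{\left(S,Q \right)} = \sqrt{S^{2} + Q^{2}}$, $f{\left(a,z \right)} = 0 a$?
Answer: $-1701 + \sqrt{1285} \approx -1665.2$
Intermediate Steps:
$f{\left(a,z \right)} = 0$
$y{\left(p,B \right)} = p$ ($y{\left(p,B \right)} = 0 p B + p = 0 B + p = 0 + p = p$)
$w{\left(S,Q \right)} = \sqrt{Q^{2} + S^{2}}$
$63 y{\left(-27,9 \right)} + w{\left(14,33 \right)} = 63 \left(-27\right) + \sqrt{33^{2} + 14^{2}} = -1701 + \sqrt{1089 + 196} = -1701 + \sqrt{1285}$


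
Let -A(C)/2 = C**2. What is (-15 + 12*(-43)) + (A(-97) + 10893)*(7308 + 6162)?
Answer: -106750281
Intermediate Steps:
A(C) = -2*C**2
(-15 + 12*(-43)) + (A(-97) + 10893)*(7308 + 6162) = (-15 + 12*(-43)) + (-2*(-97)**2 + 10893)*(7308 + 6162) = (-15 - 516) + (-2*9409 + 10893)*13470 = -531 + (-18818 + 10893)*13470 = -531 - 7925*13470 = -531 - 106749750 = -106750281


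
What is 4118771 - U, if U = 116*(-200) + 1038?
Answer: 4140933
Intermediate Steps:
U = -22162 (U = -23200 + 1038 = -22162)
4118771 - U = 4118771 - 1*(-22162) = 4118771 + 22162 = 4140933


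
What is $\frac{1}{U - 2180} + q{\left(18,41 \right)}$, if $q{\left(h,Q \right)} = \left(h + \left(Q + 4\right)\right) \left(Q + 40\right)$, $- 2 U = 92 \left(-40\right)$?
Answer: $\frac{1735019}{340} \approx 5103.0$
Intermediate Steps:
$U = 1840$ ($U = - \frac{92 \left(-40\right)}{2} = \left(- \frac{1}{2}\right) \left(-3680\right) = 1840$)
$q{\left(h,Q \right)} = \left(40 + Q\right) \left(4 + Q + h\right)$ ($q{\left(h,Q \right)} = \left(h + \left(4 + Q\right)\right) \left(40 + Q\right) = \left(4 + Q + h\right) \left(40 + Q\right) = \left(40 + Q\right) \left(4 + Q + h\right)$)
$\frac{1}{U - 2180} + q{\left(18,41 \right)} = \frac{1}{1840 - 2180} + \left(160 + 41^{2} + 40 \cdot 18 + 44 \cdot 41 + 41 \cdot 18\right) = \frac{1}{-340} + \left(160 + 1681 + 720 + 1804 + 738\right) = - \frac{1}{340} + 5103 = \frac{1735019}{340}$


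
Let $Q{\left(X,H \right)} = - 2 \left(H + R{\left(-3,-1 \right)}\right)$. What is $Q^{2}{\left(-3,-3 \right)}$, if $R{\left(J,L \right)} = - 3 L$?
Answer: $0$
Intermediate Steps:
$Q{\left(X,H \right)} = -6 - 2 H$ ($Q{\left(X,H \right)} = - 2 \left(H - -3\right) = - 2 \left(H + 3\right) = - 2 \left(3 + H\right) = -6 - 2 H$)
$Q^{2}{\left(-3,-3 \right)} = \left(-6 - -6\right)^{2} = \left(-6 + 6\right)^{2} = 0^{2} = 0$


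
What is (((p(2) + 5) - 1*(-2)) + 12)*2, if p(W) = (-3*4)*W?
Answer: -10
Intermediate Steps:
p(W) = -12*W
(((p(2) + 5) - 1*(-2)) + 12)*2 = (((-12*2 + 5) - 1*(-2)) + 12)*2 = (((-24 + 5) + 2) + 12)*2 = ((-19 + 2) + 12)*2 = (-17 + 12)*2 = -5*2 = -10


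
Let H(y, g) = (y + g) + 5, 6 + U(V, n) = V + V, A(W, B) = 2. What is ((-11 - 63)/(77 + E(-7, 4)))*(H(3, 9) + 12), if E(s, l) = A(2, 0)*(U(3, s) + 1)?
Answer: -2146/79 ≈ -27.165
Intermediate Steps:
U(V, n) = -6 + 2*V (U(V, n) = -6 + (V + V) = -6 + 2*V)
E(s, l) = 2 (E(s, l) = 2*((-6 + 2*3) + 1) = 2*((-6 + 6) + 1) = 2*(0 + 1) = 2*1 = 2)
H(y, g) = 5 + g + y (H(y, g) = (g + y) + 5 = 5 + g + y)
((-11 - 63)/(77 + E(-7, 4)))*(H(3, 9) + 12) = ((-11 - 63)/(77 + 2))*((5 + 9 + 3) + 12) = (-74/79)*(17 + 12) = -74*1/79*29 = -74/79*29 = -2146/79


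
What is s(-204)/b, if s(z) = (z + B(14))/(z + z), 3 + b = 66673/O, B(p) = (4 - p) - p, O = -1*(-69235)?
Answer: -21565/78608 ≈ -0.27434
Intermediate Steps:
O = 69235
B(p) = 4 - 2*p
b = -2312/1135 (b = -3 + 66673/69235 = -3 + 66673*(1/69235) = -3 + 1093/1135 = -2312/1135 ≈ -2.0370)
s(z) = (-24 + z)/(2*z) (s(z) = (z + (4 - 2*14))/(z + z) = (z + (4 - 28))/((2*z)) = (z - 24)*(1/(2*z)) = (-24 + z)*(1/(2*z)) = (-24 + z)/(2*z))
s(-204)/b = ((1/2)*(-24 - 204)/(-204))/(-2312/1135) = ((1/2)*(-1/204)*(-228))*(-1135/2312) = (19/34)*(-1135/2312) = -21565/78608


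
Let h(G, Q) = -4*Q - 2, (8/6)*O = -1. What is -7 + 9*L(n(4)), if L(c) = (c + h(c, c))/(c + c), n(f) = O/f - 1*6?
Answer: -419/22 ≈ -19.045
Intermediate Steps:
O = -¾ (O = (¾)*(-1) = -¾ ≈ -0.75000)
h(G, Q) = -2 - 4*Q
n(f) = -6 - 3/(4*f) (n(f) = -3/(4*f) - 1*6 = -3/(4*f) - 6 = -6 - 3/(4*f))
L(c) = (-2 - 3*c)/(2*c) (L(c) = (c + (-2 - 4*c))/(c + c) = (-2 - 3*c)/((2*c)) = (-2 - 3*c)*(1/(2*c)) = (-2 - 3*c)/(2*c))
-7 + 9*L(n(4)) = -7 + 9*(-3/2 - 1/(-6 - ¾/4)) = -7 + 9*(-3/2 - 1/(-6 - ¾*¼)) = -7 + 9*(-3/2 - 1/(-6 - 3/16)) = -7 + 9*(-3/2 - 1/(-99/16)) = -7 + 9*(-3/2 - 1*(-16/99)) = -7 + 9*(-3/2 + 16/99) = -7 + 9*(-265/198) = -7 - 265/22 = -419/22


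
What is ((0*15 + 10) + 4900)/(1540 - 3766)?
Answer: -2455/1113 ≈ -2.2057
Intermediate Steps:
((0*15 + 10) + 4900)/(1540 - 3766) = ((0 + 10) + 4900)/(-2226) = (10 + 4900)*(-1/2226) = 4910*(-1/2226) = -2455/1113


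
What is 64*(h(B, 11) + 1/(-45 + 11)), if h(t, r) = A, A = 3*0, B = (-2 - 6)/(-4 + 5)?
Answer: -32/17 ≈ -1.8824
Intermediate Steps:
B = -8 (B = -8/1 = -8*1 = -8)
A = 0
h(t, r) = 0
64*(h(B, 11) + 1/(-45 + 11)) = 64*(0 + 1/(-45 + 11)) = 64*(0 + 1/(-34)) = 64*(0 - 1/34) = 64*(-1/34) = -32/17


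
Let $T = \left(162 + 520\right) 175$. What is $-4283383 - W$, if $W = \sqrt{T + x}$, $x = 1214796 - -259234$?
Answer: $-4283383 - 2 \sqrt{398345} \approx -4.2846 \cdot 10^{6}$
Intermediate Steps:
$T = 119350$ ($T = 682 \cdot 175 = 119350$)
$x = 1474030$ ($x = 1214796 + 259234 = 1474030$)
$W = 2 \sqrt{398345}$ ($W = \sqrt{119350 + 1474030} = \sqrt{1593380} = 2 \sqrt{398345} \approx 1262.3$)
$-4283383 - W = -4283383 - 2 \sqrt{398345}$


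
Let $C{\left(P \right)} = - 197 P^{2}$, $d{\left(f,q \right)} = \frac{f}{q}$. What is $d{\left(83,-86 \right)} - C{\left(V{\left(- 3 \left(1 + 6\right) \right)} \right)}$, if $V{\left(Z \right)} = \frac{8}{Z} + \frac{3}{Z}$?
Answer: $\frac{2013379}{37926} \approx 53.087$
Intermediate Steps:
$V{\left(Z \right)} = \frac{11}{Z}$
$d{\left(83,-86 \right)} - C{\left(V{\left(- 3 \left(1 + 6\right) \right)} \right)} = \frac{83}{-86} - - 197 \left(\frac{11}{\left(-3\right) \left(1 + 6\right)}\right)^{2} = 83 \left(- \frac{1}{86}\right) - - 197 \left(\frac{11}{\left(-3\right) 7}\right)^{2} = - \frac{83}{86} - - 197 \left(\frac{11}{-21}\right)^{2} = - \frac{83}{86} - - 197 \left(11 \left(- \frac{1}{21}\right)\right)^{2} = - \frac{83}{86} - - 197 \left(- \frac{11}{21}\right)^{2} = - \frac{83}{86} - \left(-197\right) \frac{121}{441} = - \frac{83}{86} - - \frac{23837}{441} = - \frac{83}{86} + \frac{23837}{441} = \frac{2013379}{37926}$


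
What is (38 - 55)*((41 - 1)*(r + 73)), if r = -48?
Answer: -17000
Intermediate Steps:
(38 - 55)*((41 - 1)*(r + 73)) = (38 - 55)*((41 - 1)*(-48 + 73)) = -680*25 = -17*1000 = -17000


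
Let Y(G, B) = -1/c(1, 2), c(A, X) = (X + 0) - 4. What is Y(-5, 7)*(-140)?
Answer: -70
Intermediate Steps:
c(A, X) = -4 + X (c(A, X) = X - 4 = -4 + X)
Y(G, B) = ½ (Y(G, B) = -1/(-4 + 2) = -1/(-2) = -1*(-½) = ½)
Y(-5, 7)*(-140) = (½)*(-140) = -70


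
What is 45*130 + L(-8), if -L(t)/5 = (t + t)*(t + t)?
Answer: 4570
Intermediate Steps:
L(t) = -20*t² (L(t) = -5*(t + t)*(t + t) = -5*2*t*2*t = -20*t²)
45*130 + L(-8) = 45*130 - 20*(-8)² = 5850 - 20*64 = 5850 - 1280 = 4570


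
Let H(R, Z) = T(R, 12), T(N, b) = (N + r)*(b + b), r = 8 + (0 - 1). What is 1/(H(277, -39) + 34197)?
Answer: 1/41013 ≈ 2.4383e-5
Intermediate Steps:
r = 7 (r = 8 - 1 = 7)
T(N, b) = 2*b*(7 + N) (T(N, b) = (N + 7)*(b + b) = (7 + N)*(2*b) = 2*b*(7 + N))
H(R, Z) = 168 + 24*R (H(R, Z) = 2*12*(7 + R) = 168 + 24*R)
1/(H(277, -39) + 34197) = 1/((168 + 24*277) + 34197) = 1/((168 + 6648) + 34197) = 1/(6816 + 34197) = 1/41013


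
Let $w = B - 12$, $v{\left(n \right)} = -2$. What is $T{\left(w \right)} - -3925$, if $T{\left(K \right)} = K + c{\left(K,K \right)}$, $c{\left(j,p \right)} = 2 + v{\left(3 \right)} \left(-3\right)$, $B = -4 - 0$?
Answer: $3917$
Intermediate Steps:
$B = -4$ ($B = -4 + 0 = -4$)
$c{\left(j,p \right)} = 8$ ($c{\left(j,p \right)} = 2 - -6 = 2 + 6 = 8$)
$w = -16$ ($w = -4 - 12 = -16$)
$T{\left(K \right)} = 8 + K$ ($T{\left(K \right)} = K + 8 = 8 + K$)
$T{\left(w \right)} - -3925 = \left(8 - 16\right) - -3925 = -8 + 3925 = 3917$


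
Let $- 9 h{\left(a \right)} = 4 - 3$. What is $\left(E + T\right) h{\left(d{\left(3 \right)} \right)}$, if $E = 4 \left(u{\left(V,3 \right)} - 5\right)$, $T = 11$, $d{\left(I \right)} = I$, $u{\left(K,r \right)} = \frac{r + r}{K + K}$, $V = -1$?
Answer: $\frac{7}{3} \approx 2.3333$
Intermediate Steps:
$u{\left(K,r \right)} = \frac{r}{K}$ ($u{\left(K,r \right)} = \frac{2 r}{2 K} = 2 r \frac{1}{2 K} = \frac{r}{K}$)
$h{\left(a \right)} = - \frac{1}{9}$ ($h{\left(a \right)} = - \frac{4 - 3}{9} = \left(- \frac{1}{9}\right) 1 = - \frac{1}{9}$)
$E = -32$ ($E = 4 \left(\frac{3}{-1} - 5\right) = 4 \left(3 \left(-1\right) - 5\right) = 4 \left(-3 - 5\right) = 4 \left(-8\right) = -32$)
$\left(E + T\right) h{\left(d{\left(3 \right)} \right)} = \left(-32 + 11\right) \left(- \frac{1}{9}\right) = \left(-21\right) \left(- \frac{1}{9}\right) = \frac{7}{3}$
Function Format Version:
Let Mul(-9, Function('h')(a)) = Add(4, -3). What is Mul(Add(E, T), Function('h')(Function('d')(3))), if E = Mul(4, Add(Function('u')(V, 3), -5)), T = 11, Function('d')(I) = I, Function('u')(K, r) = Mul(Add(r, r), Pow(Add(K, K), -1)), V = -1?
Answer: Rational(7, 3) ≈ 2.3333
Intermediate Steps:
Function('u')(K, r) = Mul(r, Pow(K, -1)) (Function('u')(K, r) = Mul(Mul(2, r), Pow(Mul(2, K), -1)) = Mul(Mul(2, r), Mul(Rational(1, 2), Pow(K, -1))) = Mul(r, Pow(K, -1)))
Function('h')(a) = Rational(-1, 9) (Function('h')(a) = Mul(Rational(-1, 9), Add(4, -3)) = Mul(Rational(-1, 9), 1) = Rational(-1, 9))
E = -32 (E = Mul(4, Add(Mul(3, Pow(-1, -1)), -5)) = Mul(4, Add(Mul(3, -1), -5)) = Mul(4, Add(-3, -5)) = Mul(4, -8) = -32)
Mul(Add(E, T), Function('h')(Function('d')(3))) = Mul(Add(-32, 11), Rational(-1, 9)) = Mul(-21, Rational(-1, 9)) = Rational(7, 3)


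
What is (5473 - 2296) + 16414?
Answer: 19591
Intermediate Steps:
(5473 - 2296) + 16414 = 3177 + 16414 = 19591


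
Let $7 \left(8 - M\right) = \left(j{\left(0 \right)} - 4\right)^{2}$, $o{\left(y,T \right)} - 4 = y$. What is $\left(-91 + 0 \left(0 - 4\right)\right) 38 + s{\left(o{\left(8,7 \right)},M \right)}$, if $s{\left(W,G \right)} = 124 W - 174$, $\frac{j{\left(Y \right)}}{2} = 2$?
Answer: $-2144$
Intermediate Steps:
$j{\left(Y \right)} = 4$ ($j{\left(Y \right)} = 2 \cdot 2 = 4$)
$o{\left(y,T \right)} = 4 + y$
$M = 8$ ($M = 8 - \frac{\left(4 - 4\right)^{2}}{7} = 8 - \frac{0^{2}}{7} = 8 - 0 = 8 + 0 = 8$)
$s{\left(W,G \right)} = -174 + 124 W$
$\left(-91 + 0 \left(0 - 4\right)\right) 38 + s{\left(o{\left(8,7 \right)},M \right)} = \left(-91 + 0 \left(0 - 4\right)\right) 38 - \left(174 - 124 \left(4 + 8\right)\right) = \left(-91 + 0 \left(-4\right)\right) 38 + \left(-174 + 124 \cdot 12\right) = \left(-91 + 0\right) 38 + \left(-174 + 1488\right) = \left(-91\right) 38 + 1314 = -3458 + 1314 = -2144$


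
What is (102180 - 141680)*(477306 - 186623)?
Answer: -11481978500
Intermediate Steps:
(102180 - 141680)*(477306 - 186623) = -39500*290683 = -11481978500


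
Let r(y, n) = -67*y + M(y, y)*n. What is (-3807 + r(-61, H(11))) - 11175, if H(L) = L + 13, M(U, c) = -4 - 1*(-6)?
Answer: -10847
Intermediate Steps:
M(U, c) = 2 (M(U, c) = -4 + 6 = 2)
H(L) = 13 + L
r(y, n) = -67*y + 2*n
(-3807 + r(-61, H(11))) - 11175 = (-3807 + (-67*(-61) + 2*(13 + 11))) - 11175 = (-3807 + (4087 + 2*24)) - 11175 = (-3807 + (4087 + 48)) - 11175 = (-3807 + 4135) - 11175 = 328 - 11175 = -10847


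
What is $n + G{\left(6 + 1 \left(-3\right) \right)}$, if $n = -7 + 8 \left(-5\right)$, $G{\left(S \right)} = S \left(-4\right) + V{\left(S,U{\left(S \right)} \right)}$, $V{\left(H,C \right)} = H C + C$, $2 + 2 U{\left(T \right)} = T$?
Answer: $-57$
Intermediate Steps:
$U{\left(T \right)} = -1 + \frac{T}{2}$
$V{\left(H,C \right)} = C + C H$ ($V{\left(H,C \right)} = C H + C = C + C H$)
$G{\left(S \right)} = - 4 S + \left(1 + S\right) \left(-1 + \frac{S}{2}\right)$ ($G{\left(S \right)} = S \left(-4\right) + \left(-1 + \frac{S}{2}\right) \left(1 + S\right) = - 4 S + \left(1 + S\right) \left(-1 + \frac{S}{2}\right)$)
$n = -47$ ($n = -7 - 40 = -47$)
$n + G{\left(6 + 1 \left(-3\right) \right)} = -47 - \left(1 - \frac{\left(6 + 1 \left(-3\right)\right)^{2}}{2} + \frac{9 \left(6 + 1 \left(-3\right)\right)}{2}\right) = -47 - \left(1 - \frac{\left(6 - 3\right)^{2}}{2} + \frac{9 \left(6 - 3\right)}{2}\right) = -47 - \left(\frac{29}{2} - \frac{9}{2}\right) = -47 - 10 = -57$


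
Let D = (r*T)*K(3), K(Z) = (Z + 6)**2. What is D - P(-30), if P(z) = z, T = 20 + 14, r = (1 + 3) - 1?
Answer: 8292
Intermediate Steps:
r = 3 (r = 4 - 1 = 3)
K(Z) = (6 + Z)**2
T = 34
D = 8262 (D = (3*34)*(6 + 3)**2 = 102*9**2 = 102*81 = 8262)
D - P(-30) = 8262 - 1*(-30) = 8262 + 30 = 8292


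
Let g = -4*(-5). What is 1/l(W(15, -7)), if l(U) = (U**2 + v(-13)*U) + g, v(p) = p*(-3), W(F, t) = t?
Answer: -1/204 ≈ -0.0049020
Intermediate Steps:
v(p) = -3*p
g = 20
l(U) = 20 + U**2 + 39*U (l(U) = (U**2 + (-3*(-13))*U) + 20 = (U**2 + 39*U) + 20 = 20 + U**2 + 39*U)
1/l(W(15, -7)) = 1/(20 + (-7)**2 + 39*(-7)) = 1/(20 + 49 - 273) = 1/(-204) = -1/204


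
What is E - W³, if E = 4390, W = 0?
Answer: 4390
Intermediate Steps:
E - W³ = 4390 - 1*0³ = 4390 - 1*0 = 4390 + 0 = 4390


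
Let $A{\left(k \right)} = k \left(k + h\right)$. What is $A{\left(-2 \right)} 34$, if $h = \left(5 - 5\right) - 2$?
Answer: $272$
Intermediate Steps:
$h = -2$ ($h = 0 - 2 = -2$)
$A{\left(k \right)} = k \left(-2 + k\right)$ ($A{\left(k \right)} = k \left(k - 2\right) = k \left(-2 + k\right)$)
$A{\left(-2 \right)} 34 = - 2 \left(-2 - 2\right) 34 = \left(-2\right) \left(-4\right) 34 = 8 \cdot 34 = 272$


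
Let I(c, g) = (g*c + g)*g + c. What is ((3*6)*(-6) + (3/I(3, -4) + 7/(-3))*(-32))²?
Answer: 48832144/40401 ≈ 1208.7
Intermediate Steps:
I(c, g) = c + g*(g + c*g) (I(c, g) = (c*g + g)*g + c = (g + c*g)*g + c = g*(g + c*g) + c = c + g*(g + c*g))
((3*6)*(-6) + (3/I(3, -4) + 7/(-3))*(-32))² = ((3*6)*(-6) + (3/(3 + (-4)² + 3*(-4)²) + 7/(-3))*(-32))² = (18*(-6) + (3/(3 + 16 + 3*16) + 7*(-⅓))*(-32))² = (-108 + (3/(3 + 16 + 48) - 7/3)*(-32))² = (-108 + (3/67 - 7/3)*(-32))² = (-108 - 460/201*(-32))² = (-108 + 14720/201)² = (-6988/201)² = 48832144/40401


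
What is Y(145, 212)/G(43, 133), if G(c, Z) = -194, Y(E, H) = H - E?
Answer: -67/194 ≈ -0.34536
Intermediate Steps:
Y(145, 212)/G(43, 133) = (212 - 1*145)/(-194) = (212 - 145)*(-1/194) = 67*(-1/194) = -67/194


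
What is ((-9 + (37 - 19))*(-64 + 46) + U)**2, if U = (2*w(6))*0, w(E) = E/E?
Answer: 26244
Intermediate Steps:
w(E) = 1
U = 0 (U = (2*1)*0 = 2*0 = 0)
((-9 + (37 - 19))*(-64 + 46) + U)**2 = ((-9 + (37 - 19))*(-64 + 46) + 0)**2 = ((-9 + 18)*(-18) + 0)**2 = (9*(-18) + 0)**2 = (-162 + 0)**2 = (-162)**2 = 26244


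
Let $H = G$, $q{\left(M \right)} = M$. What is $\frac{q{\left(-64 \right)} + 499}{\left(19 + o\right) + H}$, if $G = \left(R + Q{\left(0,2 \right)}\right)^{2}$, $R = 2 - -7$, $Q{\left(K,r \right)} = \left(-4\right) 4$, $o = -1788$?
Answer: $- \frac{87}{344} \approx -0.25291$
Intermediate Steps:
$Q{\left(K,r \right)} = -16$
$R = 9$ ($R = 2 + 7 = 9$)
$G = 49$ ($G = \left(9 - 16\right)^{2} = \left(-7\right)^{2} = 49$)
$H = 49$
$\frac{q{\left(-64 \right)} + 499}{\left(19 + o\right) + H} = \frac{-64 + 499}{\left(19 - 1788\right) + 49} = \frac{435}{-1769 + 49} = \frac{435}{-1720} = 435 \left(- \frac{1}{1720}\right) = - \frac{87}{344}$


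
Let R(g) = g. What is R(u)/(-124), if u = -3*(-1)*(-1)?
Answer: 3/124 ≈ 0.024194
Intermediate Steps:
u = -3 (u = 3*(-1) = -3)
R(u)/(-124) = -3/(-124) = -3*(-1/124) = 3/124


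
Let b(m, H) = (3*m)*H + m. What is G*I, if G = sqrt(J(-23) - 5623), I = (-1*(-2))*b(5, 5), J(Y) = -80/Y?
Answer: 480*I*sqrt(330303)/23 ≈ 11994.0*I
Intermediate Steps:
b(m, H) = m + 3*H*m (b(m, H) = 3*H*m + m = m + 3*H*m)
I = 160 (I = (-1*(-2))*(5*(1 + 3*5)) = 2*(5*(1 + 15)) = 2*(5*16) = 2*80 = 160)
G = 3*I*sqrt(330303)/23 (G = sqrt(-80/(-23) - 5623) = sqrt(-80*(-1/23) - 5623) = sqrt(80/23 - 5623) = sqrt(-129249/23) = 3*I*sqrt(330303)/23 ≈ 74.964*I)
G*I = (3*I*sqrt(330303)/23)*160 = 480*I*sqrt(330303)/23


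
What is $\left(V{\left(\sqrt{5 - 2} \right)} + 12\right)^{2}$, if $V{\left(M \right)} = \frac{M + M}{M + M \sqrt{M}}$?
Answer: $\frac{4 \left(6 \cdot 3^{\frac{3}{4}} + 7 \sqrt{3}\right)^{2}}{\left(\sqrt{3} + 3^{\frac{3}{4}}\right)^{2}} \approx 165.47$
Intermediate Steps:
$V{\left(M \right)} = \frac{2 M}{M + M^{\frac{3}{2}}}$
$\left(V{\left(\sqrt{5 - 2} \right)} + 12\right)^{2} = \left(\frac{2 \sqrt{5 - 2}}{\sqrt{5 - 2} + \left(\sqrt{5 - 2}\right)^{\frac{3}{2}}} + 12\right)^{2} = \left(\frac{2 \sqrt{3}}{\sqrt{3} + \left(\sqrt{3}\right)^{\frac{3}{2}}} + 12\right)^{2} = \left(\frac{2 \sqrt{3}}{\sqrt{3} + 3^{\frac{3}{4}}} + 12\right)^{2} = \left(12 + \frac{2 \sqrt{3}}{\sqrt{3} + 3^{\frac{3}{4}}}\right)^{2}$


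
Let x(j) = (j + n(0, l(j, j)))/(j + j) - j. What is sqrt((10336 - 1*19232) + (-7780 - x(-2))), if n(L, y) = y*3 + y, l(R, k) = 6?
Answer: 3*I*sqrt(7410)/2 ≈ 129.12*I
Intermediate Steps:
n(L, y) = 4*y (n(L, y) = 3*y + y = 4*y)
x(j) = -j + (24 + j)/(2*j) (x(j) = (j + 4*6)/(j + j) - j = (j + 24)/((2*j)) - j = (24 + j)*(1/(2*j)) - j = (24 + j)/(2*j) - j = -j + (24 + j)/(2*j))
sqrt((10336 - 1*19232) + (-7780 - x(-2))) = sqrt((10336 - 1*19232) + (-7780 - (1/2 - 1*(-2) + 12/(-2)))) = sqrt((10336 - 19232) + (-7780 - (1/2 + 2 + 12*(-1/2)))) = sqrt(-8896 + (-7780 - (1/2 + 2 - 6))) = sqrt(-8896 + (-7780 - 1*(-7/2))) = sqrt(-8896 + (-7780 + 7/2)) = sqrt(-8896 - 15553/2) = sqrt(-33345/2) = 3*I*sqrt(7410)/2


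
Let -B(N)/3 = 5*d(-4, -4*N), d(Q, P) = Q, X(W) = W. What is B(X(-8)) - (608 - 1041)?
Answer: 493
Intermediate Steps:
B(N) = 60 (B(N) = -15*(-4) = -3*(-20) = 60)
B(X(-8)) - (608 - 1041) = 60 - (608 - 1041) = 60 - 1*(-433) = 60 + 433 = 493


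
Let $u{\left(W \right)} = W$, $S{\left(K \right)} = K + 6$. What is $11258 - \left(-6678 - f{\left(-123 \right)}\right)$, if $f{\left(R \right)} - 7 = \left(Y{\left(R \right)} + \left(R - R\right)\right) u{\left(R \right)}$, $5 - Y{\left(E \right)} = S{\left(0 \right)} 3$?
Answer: $19542$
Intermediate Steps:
$S{\left(K \right)} = 6 + K$
$Y{\left(E \right)} = -13$ ($Y{\left(E \right)} = 5 - \left(6 + 0\right) 3 = 5 - 6 \cdot 3 = 5 - 18 = -13$)
$f{\left(R \right)} = 7 - 13 R$ ($f{\left(R \right)} = 7 + \left(-13 + \left(R - R\right)\right) R = 7 + \left(-13 + 0\right) R = 7 - 13 R$)
$11258 - \left(-6678 - f{\left(-123 \right)}\right) = 11258 - \left(-6678 - \left(7 - -1599\right)\right) = 11258 - \left(-6678 - \left(7 + 1599\right)\right) = 11258 - \left(-6678 - 1606\right) = 11258 - -8284 = 11258 + 8284 = 19542$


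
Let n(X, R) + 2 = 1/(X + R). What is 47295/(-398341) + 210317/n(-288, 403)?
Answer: -9634467501710/91220089 ≈ -1.0562e+5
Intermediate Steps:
n(X, R) = -2 + 1/(R + X) (n(X, R) = -2 + 1/(X + R) = -2 + 1/(R + X))
47295/(-398341) + 210317/n(-288, 403) = 47295/(-398341) + 210317/(((1 - 2*403 - 2*(-288))/(403 - 288))) = 47295*(-1/398341) + 210317/(((1 - 806 + 576)/115)) = -47295/398341 + 210317/(((1/115)*(-229))) = -47295/398341 + 210317/(-229/115) = -47295/398341 + 210317*(-115/229) = -47295/398341 - 24186455/229 = -9634467501710/91220089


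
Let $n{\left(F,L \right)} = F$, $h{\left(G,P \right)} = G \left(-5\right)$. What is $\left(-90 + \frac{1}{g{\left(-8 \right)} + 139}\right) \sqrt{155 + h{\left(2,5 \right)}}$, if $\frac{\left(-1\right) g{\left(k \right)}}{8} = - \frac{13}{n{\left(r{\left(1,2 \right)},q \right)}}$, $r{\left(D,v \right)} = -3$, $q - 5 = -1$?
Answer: $- \frac{28167 \sqrt{145}}{313} \approx -1083.6$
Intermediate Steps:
$q = 4$ ($q = 5 - 1 = 4$)
$h{\left(G,P \right)} = - 5 G$
$g{\left(k \right)} = - \frac{104}{3}$ ($g{\left(k \right)} = - 8 \left(- \frac{13}{-3}\right) = - 8 \left(\left(-13\right) \left(- \frac{1}{3}\right)\right) = \left(-8\right) \frac{13}{3} = - \frac{104}{3}$)
$\left(-90 + \frac{1}{g{\left(-8 \right)} + 139}\right) \sqrt{155 + h{\left(2,5 \right)}} = \left(-90 + \frac{1}{- \frac{104}{3} + 139}\right) \sqrt{155 - 10} = \left(-90 + \frac{1}{\frac{313}{3}}\right) \sqrt{155 - 10} = \left(-90 + \frac{3}{313}\right) \sqrt{145} = - \frac{28167 \sqrt{145}}{313}$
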